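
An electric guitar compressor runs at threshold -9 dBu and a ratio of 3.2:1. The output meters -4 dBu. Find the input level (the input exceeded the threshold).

Post-compression overshoot = -4 − (-9) = 5 dB.
Undo the ratio: input overshoot = 5 × 3.2 = 16 dB, giving input = 7 dBu.

7 dBu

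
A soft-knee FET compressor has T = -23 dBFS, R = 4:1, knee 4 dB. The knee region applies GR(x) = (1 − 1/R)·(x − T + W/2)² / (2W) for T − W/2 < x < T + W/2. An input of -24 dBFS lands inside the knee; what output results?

x − T + W/2 = -24 − (-23) + 2 = 1.
GR = (1 − 1/4) × 1² / 8 = 0.75 × 1 / 8 = 0.09375 dB.
Output = -24 − 0.09375 = -24.09375 dBFS.

-24.09375 dBFS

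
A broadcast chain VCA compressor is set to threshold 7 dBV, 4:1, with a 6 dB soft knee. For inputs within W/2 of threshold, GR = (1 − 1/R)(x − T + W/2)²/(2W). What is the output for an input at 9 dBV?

x − T + W/2 = 9 − 7 + 3 = 5.
GR = (1 − 1/4) × 5² / 12 = 0.75 × 25 / 12 = 1.5625 dB.
Output = 9 − 1.5625 = 7.4375 dBV.

7.4375 dBV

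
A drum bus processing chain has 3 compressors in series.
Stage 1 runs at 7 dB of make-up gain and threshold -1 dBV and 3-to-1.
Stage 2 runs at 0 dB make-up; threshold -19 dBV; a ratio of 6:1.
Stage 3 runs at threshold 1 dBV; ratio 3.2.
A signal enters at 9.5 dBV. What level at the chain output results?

-14.25 dBV

Stage 1: 10.5 dB above -1 dBV, reduced 3:1 to 3.5 dB above → 2.5 dBV; +7 dB make-up → 9.5 dBV.
Stage 2: 28.5 dB above -19 dBV, reduced 6:1 to 4.75 dB above → -14.25 dBV.
Stage 3: below threshold (-14.25 ≤ 1); passes unchanged; output -14.25 dBV.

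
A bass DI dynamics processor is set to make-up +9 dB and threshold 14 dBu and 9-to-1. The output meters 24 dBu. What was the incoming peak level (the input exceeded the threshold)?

23 dBu

Before make-up, the level was 24 − 9 = 15 dBu.
The compressed level sits 15 − 14 = 1 dB over threshold.
Input overshoot = R × output overshoot = 9 dB → input = 14 + 9 = 23 dBu.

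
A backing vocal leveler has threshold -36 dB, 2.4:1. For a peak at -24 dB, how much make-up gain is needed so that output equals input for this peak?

Without make-up, output = threshold + overshoot/2.4 = -36 + 5 = -31 dB.
Gap to target: 7 dB.

7 dB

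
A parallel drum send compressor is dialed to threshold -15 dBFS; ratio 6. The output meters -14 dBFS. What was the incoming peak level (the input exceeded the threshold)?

-9 dBFS

That's 1 dB above the -15 dBFS threshold.
Input overshoot = R × output overshoot = 6 dB → input = -15 + 6 = -9 dBFS.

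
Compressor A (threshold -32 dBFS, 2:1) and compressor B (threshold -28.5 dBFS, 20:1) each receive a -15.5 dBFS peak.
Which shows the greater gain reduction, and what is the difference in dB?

B, by 4.1 dB

A: GR = 16.5 − 16.5/2 = 8.25 dB.
B: GR = 13 − 13/20 = 12.35 dB.
Difference: 4.1 dB in favour of B.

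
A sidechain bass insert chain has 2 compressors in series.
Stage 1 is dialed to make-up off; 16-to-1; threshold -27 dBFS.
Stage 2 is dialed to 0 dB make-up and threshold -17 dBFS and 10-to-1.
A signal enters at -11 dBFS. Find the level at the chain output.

-26 dBFS

Stage 1: 16 dB above -27 dBFS, reduced 16:1 to 1 dB above → -26 dBFS.
Stage 2: -26 dBFS ≤ -17 dBFS, so stage 2 doesn't engage; output -26 dBFS.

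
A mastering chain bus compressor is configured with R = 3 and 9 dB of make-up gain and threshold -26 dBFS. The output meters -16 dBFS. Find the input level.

Remove make-up: -16 − 9 = -25 dBFS.
The compressed level sits -25 − (-26) = 1 dB over threshold.
Undo the ratio: input overshoot = 1 × 3 = 3 dB, giving input = -23 dBFS.

-23 dBFS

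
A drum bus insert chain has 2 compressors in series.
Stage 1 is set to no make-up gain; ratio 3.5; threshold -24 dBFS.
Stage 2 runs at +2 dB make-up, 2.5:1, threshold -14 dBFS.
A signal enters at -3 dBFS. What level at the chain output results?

-16 dBFS

Stage 1: overshoot 21 dB → 21/3.5 = 6 dB → -18 dBFS.
Stage 2: -18 dBFS ≤ -14 dBFS, so stage 2 doesn't engage; make-up brings it to -16 dBFS.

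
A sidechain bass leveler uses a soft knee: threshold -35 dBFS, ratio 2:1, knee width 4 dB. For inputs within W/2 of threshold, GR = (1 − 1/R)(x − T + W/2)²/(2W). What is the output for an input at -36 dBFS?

x − T + W/2 = -36 − (-35) + 2 = 1.
GR = (1 − 1/2) × 1² / 8 = 0.5 × 1 / 8 = 0.0625 dB.
Output = -36 − 0.0625 = -36.0625 dBFS.

-36.0625 dBFS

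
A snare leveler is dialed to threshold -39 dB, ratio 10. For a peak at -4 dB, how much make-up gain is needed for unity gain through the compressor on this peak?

Without make-up, output = threshold + overshoot/10 = -39 + 3.5 = -35.5 dB.
Gap to target: 31.5 dB.

31.5 dB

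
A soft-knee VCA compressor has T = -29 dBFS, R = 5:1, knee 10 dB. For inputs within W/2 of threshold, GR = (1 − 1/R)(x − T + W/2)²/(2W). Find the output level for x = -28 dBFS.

x − T + W/2 = -28 − (-29) + 5 = 6.
GR = (1 − 1/5) × 6² / 20 = 0.8 × 36 / 20 = 1.44 dB.
Output = -28 − 1.44 = -29.44 dBFS.

-29.44 dBFS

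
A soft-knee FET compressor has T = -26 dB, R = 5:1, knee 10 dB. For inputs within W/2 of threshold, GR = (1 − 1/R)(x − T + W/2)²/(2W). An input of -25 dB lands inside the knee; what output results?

x − T + W/2 = -25 − (-26) + 5 = 6.
GR = (1 − 1/5) × 6² / 20 = 0.8 × 36 / 20 = 1.44 dB.
Output = -25 − 1.44 = -26.44 dB.

-26.44 dB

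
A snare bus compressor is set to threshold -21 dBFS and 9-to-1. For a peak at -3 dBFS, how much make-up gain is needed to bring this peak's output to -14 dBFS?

5 dB

The peak compresses to -21 + 18/9 = -19 dBFS.
To reach -14 dBFS requires -14 − (-19) = 5 dB of make-up.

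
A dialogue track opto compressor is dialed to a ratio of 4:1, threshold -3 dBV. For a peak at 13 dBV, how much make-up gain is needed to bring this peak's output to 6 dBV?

5 dB

The peak compresses to -3 + 16/4 = 1 dBV.
To reach 6 dBV requires 6 − 1 = 5 dB of make-up.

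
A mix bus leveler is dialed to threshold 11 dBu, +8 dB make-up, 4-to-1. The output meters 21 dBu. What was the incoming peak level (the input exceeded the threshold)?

Remove make-up: 21 − 8 = 13 dBu.
That's 2 dB above the 11 dBu threshold.
Undo the ratio: input overshoot = 2 × 4 = 8 dB, giving input = 19 dBu.

19 dBu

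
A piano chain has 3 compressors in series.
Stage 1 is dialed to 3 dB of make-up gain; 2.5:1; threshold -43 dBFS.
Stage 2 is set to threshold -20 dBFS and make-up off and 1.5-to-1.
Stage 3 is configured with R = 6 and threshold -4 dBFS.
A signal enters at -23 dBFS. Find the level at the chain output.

-32 dBFS

Stage 1: overshoot 20 dB → 20/2.5 = 8 dB → -35 dBFS; +3 dB make-up → -32 dBFS.
Stage 2: below threshold (-32 ≤ -20); passes unchanged; output -32 dBFS.
Stage 3: below threshold (-32 ≤ -4); passes unchanged; output -32 dBFS.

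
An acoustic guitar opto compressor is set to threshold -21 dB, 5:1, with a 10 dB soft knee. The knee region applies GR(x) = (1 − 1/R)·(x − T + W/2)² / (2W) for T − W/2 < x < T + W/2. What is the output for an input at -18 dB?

x − T + W/2 = -18 − (-21) + 5 = 8.
GR = (1 − 1/5) × 8² / 20 = 0.8 × 64 / 20 = 2.56 dB.
Output = -18 − 2.56 = -20.56 dB.

-20.56 dB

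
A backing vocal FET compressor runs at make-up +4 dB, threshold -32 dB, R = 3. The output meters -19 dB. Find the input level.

-5 dB

Remove make-up: -19 − 4 = -23 dB.
The compressed level sits -23 − (-32) = 9 dB over threshold.
Before 3:1 compression the overshoot was 9 × 3 = 27 dB, so input = -32 + 27 = -5 dB.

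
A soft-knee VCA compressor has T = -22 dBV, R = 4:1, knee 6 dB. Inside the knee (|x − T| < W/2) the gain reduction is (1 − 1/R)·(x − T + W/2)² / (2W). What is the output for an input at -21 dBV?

x − T + W/2 = -21 − (-22) + 3 = 4.
GR = (1 − 1/4) × 4² / 12 = 0.75 × 16 / 12 = 1 dB.
Output = -21 − 1 = -22 dBV.

-22 dBV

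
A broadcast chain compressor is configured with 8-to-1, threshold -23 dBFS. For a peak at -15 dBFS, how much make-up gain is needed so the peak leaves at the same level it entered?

7 dB

Overshoot 8 dB → 8/8 = 1 dB after compression, so the compressed level is -23 + 1 = -22 dBFS.
Make-up = target − compressed = -15 − (-22) = 7 dB.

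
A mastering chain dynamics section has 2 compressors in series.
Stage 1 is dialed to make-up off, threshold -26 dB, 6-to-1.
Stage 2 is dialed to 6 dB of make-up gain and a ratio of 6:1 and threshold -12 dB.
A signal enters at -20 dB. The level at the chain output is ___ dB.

Stage 1: overshoot 6 dB → 6/6 = 1 dB → -25 dB.
Stage 2: below threshold (-25 ≤ -12); passes unchanged; make-up brings it to -19 dB.

-19 dB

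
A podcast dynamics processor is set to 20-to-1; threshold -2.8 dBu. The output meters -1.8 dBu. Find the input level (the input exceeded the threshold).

17.2 dBu

Post-compression overshoot = -1.8 − (-2.8) = 1 dB.
Before 20:1 compression the overshoot was 1 × 20 = 20 dB, so input = -2.8 + 20 = 17.2 dBu.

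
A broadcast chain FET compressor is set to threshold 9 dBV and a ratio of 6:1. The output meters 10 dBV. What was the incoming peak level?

15 dBV

That's 1 dB above the 9 dBV threshold.
Input overshoot = R × output overshoot = 6 dB → input = 9 + 6 = 15 dBV.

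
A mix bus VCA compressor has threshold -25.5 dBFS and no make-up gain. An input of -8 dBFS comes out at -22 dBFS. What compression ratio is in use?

5:1

Input overshoot = -8 − (-25.5) = 17.5 dB; output overshoot = -22 − (-25.5) = 3.5 dB.
Ratio = 17.5 / 3.5 = 5.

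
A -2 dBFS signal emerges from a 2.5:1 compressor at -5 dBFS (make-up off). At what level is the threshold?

-7 dBFS

Let T be the threshold. Output overshoot = (input overshoot)/R, so -5 − T = (-2 − T)/2.5.
2.5·(-5 − T) = -2 − T → 1.5·T = -12.5 − (-2) = -10.5.
T = -10.5/1.5 = -7 dBFS.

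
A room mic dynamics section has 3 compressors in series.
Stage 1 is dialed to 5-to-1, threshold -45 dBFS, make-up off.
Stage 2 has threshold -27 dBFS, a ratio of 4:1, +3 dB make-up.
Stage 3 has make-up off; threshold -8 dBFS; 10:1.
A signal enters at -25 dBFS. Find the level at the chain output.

-38 dBFS

Stage 1: overshoot 20 dB → 20/5 = 4 dB → -41 dBFS.
Stage 2: -41 dBFS is at or below the -27 dBFS threshold — no compression; make-up brings it to -38 dBFS.
Stage 3: -38 dBFS is at or below the -8 dBFS threshold — no compression; output -38 dBFS.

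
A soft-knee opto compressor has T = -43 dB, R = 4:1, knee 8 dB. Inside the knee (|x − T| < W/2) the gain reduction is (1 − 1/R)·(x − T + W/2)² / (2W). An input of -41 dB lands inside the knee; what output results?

-42.6875 dB

x − T + W/2 = -41 − (-43) + 4 = 6.
GR = (1 − 1/4) × 6² / 16 = 0.75 × 36 / 16 = 1.6875 dB.
Output = -41 − 1.6875 = -42.6875 dB.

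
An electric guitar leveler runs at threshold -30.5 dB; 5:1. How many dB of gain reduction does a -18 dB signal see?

Overshoot = -18 − (-30.5) = 12.5 dB.
A 5:1 ratio leaves 2.5 dB of that excess.
So the signal is attenuated by 12.5 − 2.5 = 10 dB.

10 dB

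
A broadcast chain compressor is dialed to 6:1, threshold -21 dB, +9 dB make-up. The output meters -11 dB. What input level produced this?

Stripping the +9 dB make-up gives -20 dB at the gain stage.
The compressed level sits -20 − (-21) = 1 dB over threshold.
Undo the ratio: input overshoot = 1 × 6 = 6 dB, giving input = -15 dB.

-15 dB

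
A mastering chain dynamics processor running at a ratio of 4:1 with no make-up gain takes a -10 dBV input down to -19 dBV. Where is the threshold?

-22 dBV

Gain reduction = -10 − (-19) = 9 dB; output overshoot = GR / (R − 1) = 9 / 3 = 3 dB.
Threshold = output − output overshoot = -19 − 3 = -22 dBV.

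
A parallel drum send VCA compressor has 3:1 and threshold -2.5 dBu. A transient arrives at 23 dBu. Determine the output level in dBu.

23 dBu sits 25.5 dB over threshold.
At 3:1 the overshoot is divided by 3, leaving 8.5 dB above threshold.
So the level is -2.5 + 8.5 = 6 dBu.

6 dBu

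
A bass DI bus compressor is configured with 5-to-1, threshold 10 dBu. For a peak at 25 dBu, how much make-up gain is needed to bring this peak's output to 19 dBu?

6 dB

Without make-up, output = threshold + overshoot/5 = 10 + 3 = 13 dBu.
Gap to target: 6 dB.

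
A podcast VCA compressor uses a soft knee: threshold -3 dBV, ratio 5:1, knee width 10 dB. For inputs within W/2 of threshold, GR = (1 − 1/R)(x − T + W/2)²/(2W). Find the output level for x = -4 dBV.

x − T + W/2 = -4 − (-3) + 5 = 4.
GR = (1 − 1/5) × 4² / 20 = 0.8 × 16 / 20 = 0.64 dB.
Output = -4 − 0.64 = -4.64 dBV.

-4.64 dBV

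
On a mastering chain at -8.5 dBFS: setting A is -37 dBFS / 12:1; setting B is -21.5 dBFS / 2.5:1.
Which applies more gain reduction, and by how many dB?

A: 28.5 dB over, compressed to 2.375 dB over, so 26.125 dB of GR.
B: 13 dB over, compressed to 5.2 dB over, so 7.8 dB of GR.
A applies 18.325 dB more gain reduction.

A, by 18.325 dB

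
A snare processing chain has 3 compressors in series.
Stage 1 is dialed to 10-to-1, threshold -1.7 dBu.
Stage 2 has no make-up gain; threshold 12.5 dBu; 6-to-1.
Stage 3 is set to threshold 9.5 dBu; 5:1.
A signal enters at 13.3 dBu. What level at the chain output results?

-0.2 dBu

Stage 1: 13.3 dBu is 15 dB over -1.7 dBu; at 10:1 that becomes 1.5 dB over, giving -0.2 dBu.
Stage 2: below threshold (-0.2 ≤ 12.5); passes unchanged; output -0.2 dBu.
Stage 3: below threshold (-0.2 ≤ 9.5); passes unchanged; output -0.2 dBu.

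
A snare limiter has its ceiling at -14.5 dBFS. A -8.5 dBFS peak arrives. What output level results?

At ∞:1, everything above -14.5 dBFS is held at the ceiling.

-14.5 dBFS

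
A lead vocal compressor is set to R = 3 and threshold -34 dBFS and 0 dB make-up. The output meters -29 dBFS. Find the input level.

The compressed level sits -29 − (-34) = 5 dB over threshold.
Input overshoot = R × output overshoot = 15 dB → input = -34 + 15 = -19 dBFS.

-19 dBFS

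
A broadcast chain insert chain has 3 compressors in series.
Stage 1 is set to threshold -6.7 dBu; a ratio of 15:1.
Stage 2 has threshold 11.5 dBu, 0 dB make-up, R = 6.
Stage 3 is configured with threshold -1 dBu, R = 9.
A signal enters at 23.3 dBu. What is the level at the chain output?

Stage 1: 23.3 dBu is 30 dB over -6.7 dBu; at 15:1 that becomes 2 dB over, giving -4.7 dBu.
Stage 2: below threshold (-4.7 ≤ 11.5); passes unchanged; output -4.7 dBu.
Stage 3: -4.7 dBu is at or below the -1 dBu threshold — no compression; output -4.7 dBu.

-4.7 dBu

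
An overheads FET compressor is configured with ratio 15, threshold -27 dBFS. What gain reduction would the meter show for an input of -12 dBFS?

14 dB

Overshoot = -12 − (-27) = 15 dB.
At 15:1, output sits 15/15 = 1 dB above threshold.
Gain reduction = 15 − 1 = 14 dB.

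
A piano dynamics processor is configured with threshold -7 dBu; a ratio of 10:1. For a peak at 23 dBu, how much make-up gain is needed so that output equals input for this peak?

27 dB

The peak compresses to -7 + 30/10 = -4 dBu.
To reach 23 dBu requires 23 − (-4) = 27 dB of make-up.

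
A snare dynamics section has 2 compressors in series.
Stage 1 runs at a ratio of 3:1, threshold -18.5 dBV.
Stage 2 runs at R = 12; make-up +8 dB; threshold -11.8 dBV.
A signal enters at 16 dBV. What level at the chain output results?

Stage 1: 16 dBV is 34.5 dB over -18.5 dBV; at 3:1 that becomes 11.5 dB over, giving -7 dBV.
Stage 2: overshoot 4.8 dB → 4.8/12 = 0.4 dB → -11.4 dBV; +8 dB make-up → -3.4 dBV.

-3.4 dBV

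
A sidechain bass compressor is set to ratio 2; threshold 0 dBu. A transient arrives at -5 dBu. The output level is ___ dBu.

-5 dBu is 5 dB below the 0 dBu threshold, so no gain reduction is applied.
Output = input = -5 dBu.

-5 dBu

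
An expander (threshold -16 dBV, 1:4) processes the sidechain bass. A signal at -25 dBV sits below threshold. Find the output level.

Undershoot = (-16) − (-25) = 9 dB.
At 1:4, that expands to 36 dB under threshold.
Output = -16 − 36 = -52 dBV.

-52 dBV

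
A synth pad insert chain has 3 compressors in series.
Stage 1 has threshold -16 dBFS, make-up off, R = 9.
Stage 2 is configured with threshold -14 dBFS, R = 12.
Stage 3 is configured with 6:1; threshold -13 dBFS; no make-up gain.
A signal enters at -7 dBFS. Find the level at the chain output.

Stage 1: 9 dB above -16 dBFS, reduced 9:1 to 1 dB above → -15 dBFS.
Stage 2: -15 dBFS is at or below the -14 dBFS threshold — no compression; output -15 dBFS.
Stage 3: -15 dBFS is at or below the -13 dBFS threshold — no compression; output -15 dBFS.

-15 dBFS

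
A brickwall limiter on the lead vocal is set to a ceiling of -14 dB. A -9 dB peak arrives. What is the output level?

At ∞:1, everything above -14 dB is held at the ceiling.

-14 dB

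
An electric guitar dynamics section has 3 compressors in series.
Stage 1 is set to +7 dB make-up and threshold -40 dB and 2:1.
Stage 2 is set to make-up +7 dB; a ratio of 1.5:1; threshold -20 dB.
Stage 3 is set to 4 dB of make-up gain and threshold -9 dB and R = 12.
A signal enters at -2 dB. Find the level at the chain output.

-5 dB

Stage 1: overshoot 38 dB → 38/2 = 19 dB → -21 dB; +7 dB make-up → -14 dB.
Stage 2: 6 dB above -20 dB, reduced 1.5:1 to 4 dB above → -16 dB; +7 dB make-up → -9 dB.
Stage 3: below threshold (-9 ≤ -9); passes unchanged; make-up brings it to -5 dB.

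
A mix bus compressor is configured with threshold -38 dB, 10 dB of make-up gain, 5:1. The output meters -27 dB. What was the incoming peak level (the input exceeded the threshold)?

-33 dB

Stripping the +10 dB make-up gives -37 dB at the gain stage.
Post-compression overshoot = -37 − (-38) = 1 dB.
Input overshoot = R × output overshoot = 5 dB → input = -38 + 5 = -33 dB.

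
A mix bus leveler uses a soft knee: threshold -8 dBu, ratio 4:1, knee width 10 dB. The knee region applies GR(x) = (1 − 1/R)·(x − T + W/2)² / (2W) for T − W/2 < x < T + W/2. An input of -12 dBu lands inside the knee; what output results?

-12.0375 dBu

x − T + W/2 = -12 − (-8) + 5 = 1.
GR = (1 − 1/4) × 1² / 20 = 0.75 × 1 / 20 = 0.0375 dB.
Output = -12 − 0.0375 = -12.0375 dBu.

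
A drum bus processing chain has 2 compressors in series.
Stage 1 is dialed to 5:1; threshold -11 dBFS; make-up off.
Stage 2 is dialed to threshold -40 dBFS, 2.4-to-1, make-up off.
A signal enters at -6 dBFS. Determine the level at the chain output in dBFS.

-27.5 dBFS

Stage 1: overshoot 5 dB → 5/5 = 1 dB → -10 dBFS.
Stage 2: -10 dBFS is 30 dB over -40 dBFS; at 2.4:1 that becomes 12.5 dB over, giving -27.5 dBFS.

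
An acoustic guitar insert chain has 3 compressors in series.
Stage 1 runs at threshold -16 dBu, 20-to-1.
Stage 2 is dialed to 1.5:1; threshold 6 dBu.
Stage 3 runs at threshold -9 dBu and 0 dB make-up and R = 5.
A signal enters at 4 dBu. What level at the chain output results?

Stage 1: overshoot 20 dB → 20/20 = 1 dB → -15 dBu.
Stage 2: -15 dBu ≤ 6 dBu, so stage 2 doesn't engage; output -15 dBu.
Stage 3: below threshold (-15 ≤ -9); passes unchanged; output -15 dBu.

-15 dBu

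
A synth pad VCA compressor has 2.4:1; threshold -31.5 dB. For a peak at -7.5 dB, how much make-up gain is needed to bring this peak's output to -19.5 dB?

The peak compresses to -31.5 + 24/2.4 = -21.5 dB.
To reach -19.5 dB requires -19.5 − (-21.5) = 2 dB of make-up.

2 dB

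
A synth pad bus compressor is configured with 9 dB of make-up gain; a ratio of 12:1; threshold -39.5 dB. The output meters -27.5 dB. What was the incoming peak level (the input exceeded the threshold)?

Remove make-up: -27.5 − 9 = -36.5 dB.
Post-compression overshoot = -36.5 − (-39.5) = 3 dB.
Undo the ratio: input overshoot = 3 × 12 = 36 dB, giving input = -3.5 dB.

-3.5 dB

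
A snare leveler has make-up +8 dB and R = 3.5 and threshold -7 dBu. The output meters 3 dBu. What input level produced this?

Before make-up, the level was 3 − 8 = -5 dBu.
That's 2 dB above the -7 dBu threshold.
Undo the ratio: input overshoot = 2 × 3.5 = 7 dB, giving input = 0 dBu.

0 dBu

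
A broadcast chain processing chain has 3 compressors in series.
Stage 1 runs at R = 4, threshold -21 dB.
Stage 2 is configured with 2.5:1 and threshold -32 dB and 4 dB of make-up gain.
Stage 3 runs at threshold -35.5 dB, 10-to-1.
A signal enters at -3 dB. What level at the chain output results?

Stage 1: -3 dB is 18 dB over -21 dB; at 4:1 that becomes 4.5 dB over, giving -16.5 dB.
Stage 2: overshoot 15.5 dB → 15.5/2.5 = 6.2 dB → -25.8 dB; +4 dB make-up → -21.8 dB.
Stage 3: overshoot 13.7 dB → 13.7/10 = 1.37 dB → -34.13 dB.

-34.13 dB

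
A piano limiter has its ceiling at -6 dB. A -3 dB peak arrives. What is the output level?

-6 dB

A brickwall limiter is an ∞:1 compressor: any input above the ceiling is clamped to -6 dB.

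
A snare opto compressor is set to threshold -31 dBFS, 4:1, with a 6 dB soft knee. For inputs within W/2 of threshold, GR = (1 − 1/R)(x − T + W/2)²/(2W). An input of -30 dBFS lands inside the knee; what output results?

x − T + W/2 = -30 − (-31) + 3 = 4.
GR = (1 − 1/4) × 4² / 12 = 0.75 × 16 / 12 = 1 dB.
Output = -30 − 1 = -31 dBFS.

-31 dBFS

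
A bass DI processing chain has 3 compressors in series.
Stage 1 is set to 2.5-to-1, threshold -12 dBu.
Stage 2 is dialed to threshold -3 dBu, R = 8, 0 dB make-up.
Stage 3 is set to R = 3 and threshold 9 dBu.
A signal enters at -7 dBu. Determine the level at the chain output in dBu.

Stage 1: overshoot 5 dB → 5/2.5 = 2 dB → -10 dBu.
Stage 2: -10 dBu ≤ -3 dBu, so stage 2 doesn't engage; output -10 dBu.
Stage 3: -10 dBu is at or below the 9 dBu threshold — no compression; output -10 dBu.

-10 dBu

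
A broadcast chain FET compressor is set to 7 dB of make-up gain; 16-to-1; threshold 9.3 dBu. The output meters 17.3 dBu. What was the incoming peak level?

Before make-up, the level was 17.3 − 7 = 10.3 dBu.
That's 1 dB above the 9.3 dBu threshold.
Before 16:1 compression the overshoot was 1 × 16 = 16 dB, so input = 9.3 + 16 = 25.3 dBu.

25.3 dBu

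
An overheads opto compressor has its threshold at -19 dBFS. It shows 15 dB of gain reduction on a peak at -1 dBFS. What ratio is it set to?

Input overshoot = -1 − (-19) = 18 dB.
Output overshoot = 18 − 15 = 3 dB.
Ratio = input overshoot / output overshoot = 18 / 3 = 6.

6:1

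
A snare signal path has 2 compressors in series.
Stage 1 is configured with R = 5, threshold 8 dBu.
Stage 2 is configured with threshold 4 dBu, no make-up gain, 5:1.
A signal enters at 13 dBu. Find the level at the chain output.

Stage 1: overshoot 5 dB → 5/5 = 1 dB → 9 dBu.
Stage 2: overshoot 5 dB → 5/5 = 1 dB → 5 dBu.

5 dBu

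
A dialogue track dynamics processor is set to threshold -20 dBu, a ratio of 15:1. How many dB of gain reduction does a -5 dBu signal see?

14 dB

-5 dBu exceeds the threshold by 15 dB.
After 15:1 compression the overshoot becomes 15/15 = 1 dB.
GR = overshoot in − overshoot out = 15 − 1 = 14 dB.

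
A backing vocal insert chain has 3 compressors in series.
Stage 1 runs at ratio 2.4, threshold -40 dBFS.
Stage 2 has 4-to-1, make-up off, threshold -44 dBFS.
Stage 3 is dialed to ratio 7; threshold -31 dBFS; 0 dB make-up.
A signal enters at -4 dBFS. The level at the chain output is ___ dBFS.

-39.25 dBFS

Stage 1: 36 dB above -40 dBFS, reduced 2.4:1 to 15 dB above → -25 dBFS.
Stage 2: -25 dBFS is 19 dB over -44 dBFS; at 4:1 that becomes 4.75 dB over, giving -39.25 dBFS.
Stage 3: below threshold (-39.25 ≤ -31); passes unchanged; output -39.25 dBFS.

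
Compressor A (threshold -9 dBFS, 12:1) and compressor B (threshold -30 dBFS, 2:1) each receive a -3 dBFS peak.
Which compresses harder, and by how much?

A: overshoot 6 dB → output overshoot 0.5 dB → GR 5.5 dB.
B: overshoot 27 dB → output overshoot 13.5 dB → GR 13.5 dB.
Difference: 8 dB in favour of B.

B, by 8 dB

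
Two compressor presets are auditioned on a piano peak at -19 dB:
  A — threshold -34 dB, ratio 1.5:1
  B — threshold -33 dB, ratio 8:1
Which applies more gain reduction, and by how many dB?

A: overshoot 15 dB → output overshoot 10 dB → GR 5 dB.
B: overshoot 14 dB → output overshoot 1.75 dB → GR 12.25 dB.
B reduces 7.25 dB more.

B, by 7.25 dB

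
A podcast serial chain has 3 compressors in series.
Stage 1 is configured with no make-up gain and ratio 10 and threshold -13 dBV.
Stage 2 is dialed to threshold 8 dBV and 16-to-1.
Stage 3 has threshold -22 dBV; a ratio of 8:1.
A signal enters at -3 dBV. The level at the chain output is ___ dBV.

Stage 1: overshoot 10 dB → 10/10 = 1 dB → -12 dBV.
Stage 2: -12 dBV is at or below the 8 dBV threshold — no compression; output -12 dBV.
Stage 3: -12 dBV is 10 dB over -22 dBV; at 8:1 that becomes 1.25 dB over, giving -20.75 dBV.

-20.75 dBV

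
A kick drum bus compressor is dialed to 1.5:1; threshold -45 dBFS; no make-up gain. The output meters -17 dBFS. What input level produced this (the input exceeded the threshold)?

-3 dBFS

Post-compression overshoot = -17 − (-45) = 28 dB.
Before 1.5:1 compression the overshoot was 28 × 1.5 = 42 dB, so input = -45 + 42 = -3 dBFS.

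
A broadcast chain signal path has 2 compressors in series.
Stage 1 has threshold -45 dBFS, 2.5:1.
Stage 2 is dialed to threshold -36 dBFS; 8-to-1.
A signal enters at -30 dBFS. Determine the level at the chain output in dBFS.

-39 dBFS

Stage 1: -30 dBFS is 15 dB over -45 dBFS; at 2.5:1 that becomes 6 dB over, giving -39 dBFS.
Stage 2: below threshold (-39 ≤ -36); passes unchanged; output -39 dBFS.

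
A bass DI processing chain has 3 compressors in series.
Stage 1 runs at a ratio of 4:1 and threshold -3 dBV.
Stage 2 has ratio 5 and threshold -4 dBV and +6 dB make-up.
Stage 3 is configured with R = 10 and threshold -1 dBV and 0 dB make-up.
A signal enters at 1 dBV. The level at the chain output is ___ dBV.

Stage 1: overshoot 4 dB → 4/4 = 1 dB → -2 dBV.
Stage 2: 2 dB above -4 dBV, reduced 5:1 to 0.4 dB above → -3.6 dBV; +6 dB make-up → 2.4 dBV.
Stage 3: 3.4 dB above -1 dBV, reduced 10:1 to 0.34 dB above → -0.66 dBV.

-0.66 dBV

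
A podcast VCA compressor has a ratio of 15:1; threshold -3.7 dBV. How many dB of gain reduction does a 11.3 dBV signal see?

14 dB

Overshoot = 11.3 − (-3.7) = 15 dB.
A 15:1 ratio leaves 1 dB of that excess.
So the signal is attenuated by 15 − 1 = 14 dB.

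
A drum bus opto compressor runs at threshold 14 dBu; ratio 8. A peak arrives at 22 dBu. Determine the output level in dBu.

15 dBu

Overshoot: 22 − 14 = 8 dB.
At 8:1 the overshoot is divided by 8, leaving 1 dB above threshold.
So the level is 14 + 1 = 15 dBu.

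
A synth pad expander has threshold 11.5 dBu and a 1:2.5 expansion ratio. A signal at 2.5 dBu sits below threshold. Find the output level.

Undershoot = 11.5 − 2.5 = 9 dB.
At 1:2.5, that expands to 22.5 dB under threshold.
Output = 11.5 − 22.5 = -11 dBu.

-11 dBu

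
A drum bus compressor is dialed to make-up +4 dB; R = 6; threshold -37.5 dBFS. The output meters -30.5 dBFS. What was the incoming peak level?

-19.5 dBFS

Stripping the +4 dB make-up gives -34.5 dBFS at the gain stage.
That's 3 dB above the -37.5 dBFS threshold.
Undo the ratio: input overshoot = 3 × 6 = 18 dB, giving input = -19.5 dBFS.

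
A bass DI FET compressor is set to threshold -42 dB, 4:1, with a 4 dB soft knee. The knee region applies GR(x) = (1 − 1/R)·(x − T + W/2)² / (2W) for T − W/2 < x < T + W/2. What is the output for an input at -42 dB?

x − T + W/2 = -42 − (-42) + 2 = 2.
GR = (1 − 1/4) × 2² / 8 = 0.75 × 4 / 8 = 0.375 dB.
Output = -42 − 0.375 = -42.375 dB.

-42.375 dB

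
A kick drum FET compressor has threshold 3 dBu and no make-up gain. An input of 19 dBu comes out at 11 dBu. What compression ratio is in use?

2:1

Input overshoot = 19 − 3 = 16 dB; output overshoot = 11 − 3 = 8 dB.
Ratio = 16 / 8 = 2.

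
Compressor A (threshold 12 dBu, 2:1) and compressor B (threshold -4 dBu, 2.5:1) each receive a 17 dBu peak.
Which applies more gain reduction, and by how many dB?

A: 5 dB over, compressed to 2.5 dB over, so 2.5 dB of GR.
B: 21 dB over, compressed to 8.4 dB over, so 12.6 dB of GR.
B reduces 10.1 dB more.

B, by 10.1 dB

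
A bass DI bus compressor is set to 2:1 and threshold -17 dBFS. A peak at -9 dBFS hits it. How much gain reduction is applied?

Overshoot = -9 − (-17) = 8 dB.
After 2:1 compression the overshoot becomes 8/2 = 4 dB.
Gain reduction = 8 − 4 = 4 dB.

4 dB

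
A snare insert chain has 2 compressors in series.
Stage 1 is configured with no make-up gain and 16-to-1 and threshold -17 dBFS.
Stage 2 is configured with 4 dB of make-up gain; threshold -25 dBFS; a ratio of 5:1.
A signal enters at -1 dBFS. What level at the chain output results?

-19.2 dBFS

Stage 1: 16 dB above -17 dBFS, reduced 16:1 to 1 dB above → -16 dBFS.
Stage 2: overshoot 9 dB → 9/5 = 1.8 dB → -23.2 dBFS; +4 dB make-up → -19.2 dBFS.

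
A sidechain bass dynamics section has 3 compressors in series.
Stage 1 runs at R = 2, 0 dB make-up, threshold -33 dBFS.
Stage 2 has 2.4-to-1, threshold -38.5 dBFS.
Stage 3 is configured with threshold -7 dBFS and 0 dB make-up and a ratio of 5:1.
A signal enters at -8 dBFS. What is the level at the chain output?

-31 dBFS

Stage 1: 25 dB above -33 dBFS, reduced 2:1 to 12.5 dB above → -20.5 dBFS.
Stage 2: -20.5 dBFS is 18 dB over -38.5 dBFS; at 2.4:1 that becomes 7.5 dB over, giving -31 dBFS.
Stage 3: below threshold (-31 ≤ -7); passes unchanged; output -31 dBFS.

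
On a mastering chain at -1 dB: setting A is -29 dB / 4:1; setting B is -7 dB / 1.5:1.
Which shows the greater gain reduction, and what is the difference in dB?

A, by 19 dB

A: GR = 28 − 28/4 = 21 dB.
B: GR = 6 − 6/1.5 = 2 dB.
A applies 19 dB more gain reduction.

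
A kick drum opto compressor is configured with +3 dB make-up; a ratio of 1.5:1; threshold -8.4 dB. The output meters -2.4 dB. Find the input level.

Remove make-up: -2.4 − 3 = -5.4 dB.
The compressed level sits -5.4 − (-8.4) = 3 dB over threshold.
Input overshoot = R × output overshoot = 4.5 dB → input = -8.4 + 4.5 = -3.9 dB.

-3.9 dB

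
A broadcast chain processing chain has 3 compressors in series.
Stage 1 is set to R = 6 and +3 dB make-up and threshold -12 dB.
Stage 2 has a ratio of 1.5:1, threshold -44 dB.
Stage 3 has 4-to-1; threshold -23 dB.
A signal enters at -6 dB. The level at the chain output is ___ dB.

-22.25 dB

Stage 1: -6 dB is 6 dB over -12 dB; at 6:1 that becomes 1 dB over, giving -11 dB; +3 dB make-up → -8 dB.
Stage 2: 36 dB above -44 dB, reduced 1.5:1 to 24 dB above → -20 dB.
Stage 3: -20 dB is 3 dB over -23 dB; at 4:1 that becomes 0.75 dB over, giving -22.25 dB.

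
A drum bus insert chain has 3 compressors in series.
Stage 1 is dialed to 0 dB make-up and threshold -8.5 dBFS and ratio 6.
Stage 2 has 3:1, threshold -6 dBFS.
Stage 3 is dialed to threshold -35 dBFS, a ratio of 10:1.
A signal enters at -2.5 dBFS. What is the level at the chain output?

-32.25 dBFS

Stage 1: 6 dB above -8.5 dBFS, reduced 6:1 to 1 dB above → -7.5 dBFS.
Stage 2: -7.5 dBFS ≤ -6 dBFS, so stage 2 doesn't engage; output -7.5 dBFS.
Stage 3: 27.5 dB above -35 dBFS, reduced 10:1 to 2.75 dB above → -32.25 dBFS.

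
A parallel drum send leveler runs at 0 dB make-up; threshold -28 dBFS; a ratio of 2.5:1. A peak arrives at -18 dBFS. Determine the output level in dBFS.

-24 dBFS

-18 dBFS sits 10 dB over threshold.
At 2.5:1 the overshoot is divided by 2.5, leaving 4 dB above threshold.
So the level is -28 + 4 = -24 dBFS.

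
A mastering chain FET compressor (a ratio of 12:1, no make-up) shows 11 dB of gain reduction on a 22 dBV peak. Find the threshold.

10 dBV

Let T be the threshold. Output overshoot = (input overshoot)/R, so 11 − T = (22 − T)/12.
12·(11 − T) = 22 − T → 11·T = 132 − 22 = 110.
T = 110/11 = 10 dBV.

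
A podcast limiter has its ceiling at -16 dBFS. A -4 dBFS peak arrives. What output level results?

At ∞:1, everything above -16 dBFS is held at the ceiling.

-16 dBFS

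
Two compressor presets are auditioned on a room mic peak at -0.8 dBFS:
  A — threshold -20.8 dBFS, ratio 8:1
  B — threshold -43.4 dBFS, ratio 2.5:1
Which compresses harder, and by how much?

A: 20 dB over, compressed to 2.5 dB over, so 17.5 dB of GR.
B: 42.6 dB over, compressed to 17.04 dB over, so 25.56 dB of GR.
B reduces 8.06 dB more.

B, by 8.06 dB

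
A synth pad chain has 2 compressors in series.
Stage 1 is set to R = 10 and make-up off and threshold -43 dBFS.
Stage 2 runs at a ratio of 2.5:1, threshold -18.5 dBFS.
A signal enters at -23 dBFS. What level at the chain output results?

-41 dBFS

Stage 1: -23 dBFS is 20 dB over -43 dBFS; at 10:1 that becomes 2 dB over, giving -41 dBFS.
Stage 2: -41 dBFS is at or below the -18.5 dBFS threshold — no compression; output -41 dBFS.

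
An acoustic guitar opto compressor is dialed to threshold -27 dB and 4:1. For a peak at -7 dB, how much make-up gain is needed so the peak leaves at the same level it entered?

Without make-up, output = threshold + overshoot/4 = -27 + 5 = -22 dB.
Gap to target: 15 dB.

15 dB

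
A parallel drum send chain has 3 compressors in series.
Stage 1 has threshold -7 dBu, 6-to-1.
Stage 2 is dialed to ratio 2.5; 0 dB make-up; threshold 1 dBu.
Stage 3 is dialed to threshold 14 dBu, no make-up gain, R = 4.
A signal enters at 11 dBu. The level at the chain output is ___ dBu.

-4 dBu

Stage 1: overshoot 18 dB → 18/6 = 3 dB → -4 dBu.
Stage 2: -4 dBu ≤ 1 dBu, so stage 2 doesn't engage; output -4 dBu.
Stage 3: -4 dBu is at or below the 14 dBu threshold — no compression; output -4 dBu.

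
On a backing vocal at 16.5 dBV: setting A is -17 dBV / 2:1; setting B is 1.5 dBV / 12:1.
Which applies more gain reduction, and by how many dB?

A: overshoot 33.5 dB → output overshoot 16.75 dB → GR 16.75 dB.
B: overshoot 15 dB → output overshoot 1.25 dB → GR 13.75 dB.
Difference: 3 dB in favour of A.

A, by 3 dB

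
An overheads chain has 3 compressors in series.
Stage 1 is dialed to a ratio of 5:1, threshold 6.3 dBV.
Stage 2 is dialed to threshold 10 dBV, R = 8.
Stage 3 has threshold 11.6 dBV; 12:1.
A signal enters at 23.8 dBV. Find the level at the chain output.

9.8 dBV

Stage 1: overshoot 17.5 dB → 17.5/5 = 3.5 dB → 9.8 dBV.
Stage 2: below threshold (9.8 ≤ 10); passes unchanged; output 9.8 dBV.
Stage 3: 9.8 dBV ≤ 11.6 dBV, so stage 3 doesn't engage; output 9.8 dBV.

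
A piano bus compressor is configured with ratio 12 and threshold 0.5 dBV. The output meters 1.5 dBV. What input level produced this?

Post-compression overshoot = 1.5 − 0.5 = 1 dB.
Undo the ratio: input overshoot = 1 × 12 = 12 dB, giving input = 12.5 dBV.

12.5 dBV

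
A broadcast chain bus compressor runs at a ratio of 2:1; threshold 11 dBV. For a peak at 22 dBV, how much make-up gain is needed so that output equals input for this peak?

5.5 dB

Overshoot 11 dB → 11/2 = 5.5 dB after compression, so the compressed level is 11 + 5.5 = 16.5 dBV.
Make-up = target − compressed = 22 − 16.5 = 5.5 dB.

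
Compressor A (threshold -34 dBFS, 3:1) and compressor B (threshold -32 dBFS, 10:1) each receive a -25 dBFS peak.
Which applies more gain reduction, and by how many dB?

A: GR = 9 − 9/3 = 6 dB.
B: GR = 7 − 7/10 = 6.3 dB.
B applies 0.3 dB more gain reduction.

B, by 0.3 dB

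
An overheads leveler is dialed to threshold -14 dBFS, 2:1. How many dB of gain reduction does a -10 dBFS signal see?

2 dB

-10 dBFS exceeds the threshold by 4 dB.
After 2:1 compression the overshoot becomes 4/2 = 2 dB.
Gain reduction = 4 − 2 = 2 dB.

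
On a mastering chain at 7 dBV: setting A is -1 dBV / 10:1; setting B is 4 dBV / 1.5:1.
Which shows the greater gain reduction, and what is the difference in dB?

A, by 6.2 dB

A: overshoot 8 dB → output overshoot 0.8 dB → GR 7.2 dB.
B: overshoot 3 dB → output overshoot 2 dB → GR 1 dB.
A reduces 6.2 dB more.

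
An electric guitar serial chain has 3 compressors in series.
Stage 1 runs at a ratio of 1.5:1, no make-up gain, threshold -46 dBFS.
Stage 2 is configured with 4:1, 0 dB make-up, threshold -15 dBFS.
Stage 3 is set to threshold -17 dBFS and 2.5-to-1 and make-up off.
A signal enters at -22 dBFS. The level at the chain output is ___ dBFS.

Stage 1: -22 dBFS is 24 dB over -46 dBFS; at 1.5:1 that becomes 16 dB over, giving -30 dBFS.
Stage 2: below threshold (-30 ≤ -15); passes unchanged; output -30 dBFS.
Stage 3: below threshold (-30 ≤ -17); passes unchanged; output -30 dBFS.

-30 dBFS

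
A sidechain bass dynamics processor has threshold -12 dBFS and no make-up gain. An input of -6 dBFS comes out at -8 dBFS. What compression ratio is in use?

Input overshoot = -6 − (-12) = 6 dB; output overshoot = -8 − (-12) = 4 dB.
Ratio = 6 / 4 = 1.5.

1.5:1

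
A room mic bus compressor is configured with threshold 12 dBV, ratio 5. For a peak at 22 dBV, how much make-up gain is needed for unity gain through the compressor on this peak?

8 dB

Overshoot 10 dB → 10/5 = 2 dB after compression, so the compressed level is 12 + 2 = 14 dBV.
Make-up = target − compressed = 22 − 14 = 8 dB.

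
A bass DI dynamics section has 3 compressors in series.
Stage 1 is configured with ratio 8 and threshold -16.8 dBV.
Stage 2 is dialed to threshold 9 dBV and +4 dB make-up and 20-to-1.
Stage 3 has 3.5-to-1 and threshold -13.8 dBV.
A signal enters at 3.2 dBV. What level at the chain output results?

Stage 1: overshoot 20 dB → 20/8 = 2.5 dB → -14.3 dBV.
Stage 2: -14.3 dBV ≤ 9 dBV, so stage 2 doesn't engage; make-up brings it to -10.3 dBV.
Stage 3: -10.3 dBV is 3.5 dB over -13.8 dBV; at 3.5:1 that becomes 1 dB over, giving -12.8 dBV.

-12.8 dBV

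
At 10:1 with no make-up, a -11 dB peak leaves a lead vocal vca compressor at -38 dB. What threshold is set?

Input is 30 dB above T (since output overshoot × R = input overshoot: (-38 − T)·10 = -11 − T gives T = -41 dB).
Check: -41 + (-11 − (-41))/10 = -41 + 3 = -38 dB. ✓

-41 dB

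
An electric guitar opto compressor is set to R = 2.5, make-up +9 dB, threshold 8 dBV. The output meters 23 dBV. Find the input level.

23 dBV

Remove make-up: 23 − 9 = 14 dBV.
That's 6 dB above the 8 dBV threshold.
Before 2.5:1 compression the overshoot was 6 × 2.5 = 15 dB, so input = 8 + 15 = 23 dBV.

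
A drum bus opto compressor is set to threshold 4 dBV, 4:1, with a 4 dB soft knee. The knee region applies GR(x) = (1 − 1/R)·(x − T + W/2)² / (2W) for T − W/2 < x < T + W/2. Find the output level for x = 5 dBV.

x − T + W/2 = 5 − 4 + 2 = 3.
GR = (1 − 1/4) × 3² / 8 = 0.75 × 9 / 8 = 0.84375 dB.
Output = 5 − 0.84375 = 4.15625 dBV.

4.15625 dBV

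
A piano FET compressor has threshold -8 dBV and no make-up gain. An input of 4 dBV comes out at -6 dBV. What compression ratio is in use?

Input overshoot = 4 − (-8) = 12 dB; output overshoot = -6 − (-8) = 2 dB.
Ratio = 12 / 2 = 6.

6:1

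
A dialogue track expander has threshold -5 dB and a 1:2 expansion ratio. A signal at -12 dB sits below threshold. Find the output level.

Undershoot = (-5) − (-12) = 7 dB.
At 1:2, that expands to 14 dB under threshold.
Output = -5 − 14 = -19 dB.

-19 dB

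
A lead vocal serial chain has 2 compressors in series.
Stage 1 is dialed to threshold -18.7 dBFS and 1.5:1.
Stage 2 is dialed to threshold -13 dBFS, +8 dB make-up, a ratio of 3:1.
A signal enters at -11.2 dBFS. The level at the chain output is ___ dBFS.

-5.7 dBFS

Stage 1: -11.2 dBFS is 7.5 dB over -18.7 dBFS; at 1.5:1 that becomes 5 dB over, giving -13.7 dBFS.
Stage 2: -13.7 dBFS ≤ -13 dBFS, so stage 2 doesn't engage; make-up brings it to -5.7 dBFS.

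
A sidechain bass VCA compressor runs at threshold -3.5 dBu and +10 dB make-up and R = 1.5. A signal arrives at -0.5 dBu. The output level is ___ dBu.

Overshoot: -0.5 − (-3.5) = 3 dB.
1.5:1 compression reduces that to 3/1.5 = 2 dB over.
So the level is -3.5 + 2 = -1.5 dBu; make-up adds 10 dB, giving 8.5 dBu.

8.5 dBu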